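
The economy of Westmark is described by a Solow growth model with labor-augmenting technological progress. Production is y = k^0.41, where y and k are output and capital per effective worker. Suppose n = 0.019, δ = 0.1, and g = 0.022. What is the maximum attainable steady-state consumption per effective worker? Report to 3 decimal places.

c_gold ≈ 1.239

n + g + δ = 0.019 + 0.022 + 0.1 = 0.141.
Golden rule sets MPK = n+g+δ: 0.41·k^(0.41−1) = 0.141, so k_gold = (0.41/0.141)^(1/0.59) ≈ 6.1052.
y_gold = 6.1052^0.41 ≈ 2.0996.
c_gold = y_gold − (n+g+δ)·k_gold = 2.0996 − 0.141·6.1052 ≈ 1.2388.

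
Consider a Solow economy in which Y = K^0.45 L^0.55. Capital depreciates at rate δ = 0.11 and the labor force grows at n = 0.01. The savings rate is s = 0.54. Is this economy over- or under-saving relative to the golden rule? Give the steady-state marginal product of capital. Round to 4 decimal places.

Capital per worker breaks even when investment replaces (n + δ)·k; here n + δ = 0.12.
Steady-state k*: s·k^0.45 = 0.12·k gives k* = (0.54/0.12)^(1/0.55) ≈ 15.4049.
MPK = 0.45·15.4049^(-0.55) ≈ 0.1000.
MPK < n+δ = 0.12, so the economy is dynamically inefficient (over-saving).

over-saving; MPK ≈ 0.1000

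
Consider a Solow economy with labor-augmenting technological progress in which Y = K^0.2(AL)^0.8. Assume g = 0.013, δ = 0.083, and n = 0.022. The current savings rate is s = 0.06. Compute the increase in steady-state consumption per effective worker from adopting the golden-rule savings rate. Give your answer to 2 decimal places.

Δc ≈ 0.12

The effective depreciation rate is n + g + δ = 0.022 + 0.013 + 0.083 = 0.118.
Current steady state (s = 0.06): k* = (0.06/0.118)^(1/0.8) ≈ 0.4294, y* = 0.4294^0.2 ≈ 0.8444, c* = (1−0.06)·0.8444 ≈ 0.7938.
At the golden rule the marginal product of capital equals n+g+δ: 0.2·k^(0.2−1) = 0.118. Solving, k_gold = (0.2/0.118)^(1/0.8) ≈ 1.9339.
y_gold = 1.9339^0.2 ≈ 1.1410, c_gold = y_gold − 0.118·k_gold ≈ 0.9128.
Gain: Δc = 0.9128 − 0.7938 ≈ 0.1190.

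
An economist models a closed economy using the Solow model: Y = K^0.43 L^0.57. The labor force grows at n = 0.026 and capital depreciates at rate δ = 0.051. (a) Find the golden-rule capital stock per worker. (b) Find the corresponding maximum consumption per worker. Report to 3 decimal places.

Break-even investment rate: n + δ = 0.026 + 0.051 = 0.077.
At the golden rule the marginal product of capital equals n+δ: 0.43·k^(0.43−1) = 0.077. Solving, k_gold = (0.43/0.077)^(1/0.57) ≈ 20.4403.
y_gold = 20.4403^0.43 ≈ 3.6602; c_gold = y_gold − 0.077·k_gold ≈ 2.0863.

(a) k_gold ≈ 20.440; (b) c_gold ≈ 2.086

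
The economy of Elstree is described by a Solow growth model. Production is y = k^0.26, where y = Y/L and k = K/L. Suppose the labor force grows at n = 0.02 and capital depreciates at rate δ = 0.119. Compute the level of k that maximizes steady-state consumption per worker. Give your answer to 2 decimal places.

Break-even investment rate: n + δ = 0.02 + 0.119 = 0.139.
Maximizing c = f(k) − (n+δ)·k gives f'(k) = n+δ, i.e. 0.26·k^(0.26−1) = 0.139, so k_gold = (0.26/0.139)^(1/0.74) ≈ 2.3308.

k_gold ≈ 2.33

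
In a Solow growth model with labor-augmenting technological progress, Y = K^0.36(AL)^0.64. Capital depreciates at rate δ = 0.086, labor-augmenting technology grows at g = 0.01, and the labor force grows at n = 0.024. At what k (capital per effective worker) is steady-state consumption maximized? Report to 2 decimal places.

The effective depreciation rate is n + g + δ = 0.024 + 0.01 + 0.086 = 0.12.
Maximizing c = f(k) − (n+g+δ)·k gives f'(k) = n+g+δ, i.e. 0.36·k^(0.36−1) = 0.12, so k_gold = (0.36/0.12)^(1/0.64) ≈ 5.5655.

k_gold ≈ 5.57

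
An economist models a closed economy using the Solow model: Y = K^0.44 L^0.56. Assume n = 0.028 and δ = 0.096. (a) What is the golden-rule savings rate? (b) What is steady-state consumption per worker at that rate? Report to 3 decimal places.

The effective depreciation rate is n + δ = 0.028 + 0.096 = 0.124.
For Cobb-Douglas, s_gold equals capital's share: s_gold = 0.44.
At the golden rule the marginal product of capital equals n+δ: 0.44·k^(0.44−1) = 0.124. Solving, k_gold = (0.44/0.124)^(1/0.56) ≈ 9.5984.
y_gold = 9.5984^0.44 ≈ 2.7050; c_gold = (1−0.44)·y_gold ≈ 1.5148.

(a) s_gold = 0.440; (b) c_gold ≈ 1.515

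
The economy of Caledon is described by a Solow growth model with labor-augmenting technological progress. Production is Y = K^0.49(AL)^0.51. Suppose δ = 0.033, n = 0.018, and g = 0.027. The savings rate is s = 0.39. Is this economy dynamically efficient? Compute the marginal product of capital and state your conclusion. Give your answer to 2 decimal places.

The effective depreciation rate is n + g + δ = 0.018 + 0.027 + 0.033 = 0.078.
Steady-state k*: s·k^0.49 = 0.078·k gives k* = (0.39/0.078)^(1/0.51) ≈ 23.4709.
MPK = 0.49·23.4709^(-0.51) ≈ 0.0980.
MPK > n+g+δ = 0.078, so the economy is dynamically efficient (under-saving).

dynamically efficient; MPK ≈ 0.10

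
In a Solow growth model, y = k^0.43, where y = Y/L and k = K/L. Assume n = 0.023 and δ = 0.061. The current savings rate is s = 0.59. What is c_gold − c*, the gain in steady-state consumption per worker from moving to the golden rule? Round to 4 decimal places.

Break-even investment rate: n + δ = 0.023 + 0.061 = 0.084.
Current steady state (s = 0.59): k* = (0.59/0.084)^(1/0.57) ≈ 30.5644, y* = 30.5644^0.43 ≈ 4.3515, c* = (1−0.59)·4.3515 ≈ 1.7841.
Golden rule sets MPK = n+δ: 0.43·k^(0.43−1) = 0.084, so k_gold = (0.43/0.084)^(1/0.57) ≈ 17.5465.
y_gold = 17.5465^0.43 ≈ 3.4277, c_gold = y_gold − 0.084·k_gold ≈ 1.9538.
Gain: Δc = 1.9538 − 1.7841 ≈ 0.1697.

Δc ≈ 0.1697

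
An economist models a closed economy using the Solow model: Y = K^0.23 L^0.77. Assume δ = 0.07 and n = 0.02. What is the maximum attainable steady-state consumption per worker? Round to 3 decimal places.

c_gold ≈ 1.019

n + δ = 0.02 + 0.07 = 0.09.
Setting f'(k) = n+δ gives 0.23·k^(0.23−1) = 0.09, hence k_gold = (0.23/0.09)^(1/0.77) ≈ 3.3822.
y_gold = 3.3822^0.23 ≈ 1.3235.
c_gold = y_gold − (n+δ)·k_gold = 1.3235 − 0.09·3.3822 ≈ 1.0191.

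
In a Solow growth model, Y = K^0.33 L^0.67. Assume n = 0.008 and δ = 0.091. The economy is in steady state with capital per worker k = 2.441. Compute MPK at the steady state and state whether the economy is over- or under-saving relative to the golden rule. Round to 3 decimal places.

under-saving; MPK ≈ 0.181

The effective depreciation rate is n + δ = 0.008 + 0.091 = 0.099.
MPK = 0.33·k^(0.33−1) = 0.33·2.441^(-0.67) ≈ 0.1815.
MPK > 0.099, so the economy is dynamically efficient (under-saving).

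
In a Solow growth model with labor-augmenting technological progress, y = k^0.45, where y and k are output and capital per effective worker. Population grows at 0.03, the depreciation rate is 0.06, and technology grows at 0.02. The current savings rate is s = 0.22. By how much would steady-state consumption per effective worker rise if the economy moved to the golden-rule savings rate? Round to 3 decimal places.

Δc ≈ 0.366

Capital per effective worker breaks even when investment replaces (n + g + δ)·k; here n + g + δ = 0.11.
Current steady state (s = 0.22): k* = (0.22/0.11)^(1/0.55) ≈ 3.5264, y* = 3.5264^0.45 ≈ 1.7632, c* = (1−0.22)·1.7632 ≈ 1.3753.
Setting f'(k) = n+g+δ gives 0.45·k^(0.45−1) = 0.11, hence k_gold = (0.45/0.11)^(1/0.55) ≈ 12.9539.
y_gold = 12.9539^0.45 ≈ 3.1665, c_gold = y_gold − 0.11·k_gold ≈ 1.7416.
Gain: Δc = 1.7416 − 1.3753 ≈ 0.3663.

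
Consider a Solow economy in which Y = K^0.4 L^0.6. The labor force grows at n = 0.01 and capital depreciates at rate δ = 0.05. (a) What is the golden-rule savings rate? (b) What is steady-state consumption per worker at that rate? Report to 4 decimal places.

Capital per worker breaks even when investment replaces (n + δ)·k; here n + δ = 0.06.
For Cobb-Douglas, s_gold equals capital's share: s_gold = 0.4.
Setting f'(k) = n+δ gives 0.4·k^(0.4−1) = 0.06, hence k_gold = (0.4/0.06)^(1/0.6) ≈ 23.6146.
y_gold = 23.6146^0.4 ≈ 3.5422; c_gold = (1−0.4)·y_gold ≈ 2.1253.

(a) s_gold = 0.4000; (b) c_gold ≈ 2.1253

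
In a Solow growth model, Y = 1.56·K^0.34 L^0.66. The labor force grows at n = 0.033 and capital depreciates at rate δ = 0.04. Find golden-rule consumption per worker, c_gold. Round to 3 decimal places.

c_gold ≈ 2.860

The effective depreciation rate is n + δ = 0.033 + 0.04 = 0.073.
Golden rule sets MPK = n+δ: 0.34·1.56·k^(0.34−1) = 0.073, so k_gold = (0.34·1.56/0.073)^(1/0.66) ≈ 20.1823.
y_gold = 1.56·20.1823^0.34 ≈ 4.3333.
c_gold = y_gold − (n+δ)·k_gold = 4.3333 − 0.073·20.1823 ≈ 2.8600.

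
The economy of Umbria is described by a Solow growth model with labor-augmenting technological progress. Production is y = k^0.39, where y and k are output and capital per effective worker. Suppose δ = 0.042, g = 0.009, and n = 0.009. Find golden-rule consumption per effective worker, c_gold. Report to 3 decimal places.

The effective depreciation rate is n + g + δ = 0.009 + 0.009 + 0.042 = 0.06.
Golden rule sets MPK = n+g+δ: 0.39·k^(0.39−1) = 0.06, so k_gold = (0.39/0.06)^(1/0.61) ≈ 21.5102.
y_gold = 21.5102^0.39 ≈ 3.3093.
c_gold = y_gold − (n+g+δ)·k_gold = 3.3093 − 0.06·21.5102 ≈ 2.0187.

c_gold ≈ 2.019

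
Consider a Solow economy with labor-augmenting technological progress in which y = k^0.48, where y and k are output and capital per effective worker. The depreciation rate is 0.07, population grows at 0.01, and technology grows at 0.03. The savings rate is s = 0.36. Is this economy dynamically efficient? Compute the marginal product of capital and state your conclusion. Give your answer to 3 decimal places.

n + g + δ = 0.01 + 0.03 + 0.07 = 0.11.
Steady-state k*: s·k^0.48 = 0.11·k gives k* = (0.36/0.11)^(1/0.52) ≈ 9.7771.
MPK = 0.48·9.7771^(-0.52) ≈ 0.1467.
MPK > n+g+δ = 0.11, so the economy is dynamically efficient (under-saving).

dynamically efficient; MPK ≈ 0.147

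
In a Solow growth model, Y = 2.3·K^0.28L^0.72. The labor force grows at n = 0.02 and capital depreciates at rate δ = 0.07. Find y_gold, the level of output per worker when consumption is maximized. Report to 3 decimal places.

Break-even investment rate: n + δ = 0.02 + 0.07 = 0.09.
Golden rule sets MPK = n+δ: 0.28·2.3·k^(0.28−1) = 0.09, so k_gold = (0.28·2.3/0.09)^(1/0.72) ≈ 15.3817.
Output: y_gold = 2.3·k_gold^0.28 = 2.3·15.3817^0.28 ≈ 4.9441.

y_gold ≈ 4.944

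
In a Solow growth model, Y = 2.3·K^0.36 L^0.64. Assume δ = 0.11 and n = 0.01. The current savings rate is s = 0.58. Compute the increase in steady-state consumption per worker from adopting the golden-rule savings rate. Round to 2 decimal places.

Δc ≈ 0.62

Break-even investment rate: n + δ = 0.01 + 0.11 = 0.12.
Current steady state (s = 0.58): k* = (0.58·2.3/0.12)^(1/0.64) ≈ 43.0859, y* = 2.3·43.0859^0.36 ≈ 8.9143, c* = (1−0.58)·8.9143 ≈ 3.7440.
Setting f'(k) = n+δ gives 0.36·2.3·k^(0.36−1) = 0.12, hence k_gold = (0.36·2.3/0.12)^(1/0.64) ≈ 20.4504.
y_gold = 2.3·20.4504^0.36 ≈ 6.8168, c_gold = y_gold − 0.12·k_gold ≈ 4.3628.
Gain: Δc = 4.3628 − 3.7440 ≈ 0.6187.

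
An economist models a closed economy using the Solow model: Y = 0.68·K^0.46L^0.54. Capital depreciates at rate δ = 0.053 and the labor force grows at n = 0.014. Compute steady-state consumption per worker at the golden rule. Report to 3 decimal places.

c_gold ≈ 1.364

n + δ = 0.014 + 0.053 = 0.067.
At the golden rule the marginal product of capital equals n+δ: 0.46·0.68·k^(0.46−1) = 0.067. Solving, k_gold = (0.46·0.68/0.067)^(1/0.54) ≈ 17.3478.
y_gold = 0.68·17.3478^0.46 ≈ 2.5267.
c_gold = y_gold − (n+δ)·k_gold = 2.5267 − 0.067·17.3478 ≈ 1.3644.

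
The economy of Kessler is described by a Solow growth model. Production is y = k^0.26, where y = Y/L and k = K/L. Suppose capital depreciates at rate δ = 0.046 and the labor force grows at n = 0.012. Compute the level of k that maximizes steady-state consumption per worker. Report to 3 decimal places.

k_gold ≈ 7.594

Break-even investment rate: n + δ = 0.012 + 0.046 = 0.058.
Golden rule sets MPK = n+δ: 0.26·k^(0.26−1) = 0.058, so k_gold = (0.26/0.058)^(1/0.74) ≈ 7.5939.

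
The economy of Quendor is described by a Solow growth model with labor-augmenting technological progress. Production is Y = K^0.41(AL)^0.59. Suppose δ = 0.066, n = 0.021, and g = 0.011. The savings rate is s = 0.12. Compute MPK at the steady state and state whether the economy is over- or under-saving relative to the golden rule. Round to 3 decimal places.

under-saving; MPK ≈ 0.335

Break-even investment rate: n + g + δ = 0.021 + 0.011 + 0.066 = 0.098.
Steady-state k*: s·k^0.41 = 0.098·k gives k* = (0.12/0.098)^(1/0.59) ≈ 1.4095.
MPK = 0.41·1.4095^(-0.59) ≈ 0.3348.
MPK > n+g+δ = 0.098, so the economy is dynamically efficient (under-saving).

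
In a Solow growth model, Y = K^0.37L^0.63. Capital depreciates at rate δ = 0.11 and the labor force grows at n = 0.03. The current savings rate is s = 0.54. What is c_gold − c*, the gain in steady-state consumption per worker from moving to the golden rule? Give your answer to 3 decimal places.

Δc ≈ 0.098

The effective depreciation rate is n + δ = 0.03 + 0.11 = 0.14.
Current steady state (s = 0.54): k* = (0.54/0.14)^(1/0.63) ≈ 8.5228, y* = 8.5228^0.37 ≈ 2.2096, c* = (1−0.54)·2.2096 ≈ 1.0164.
At the golden rule the marginal product of capital equals n+δ: 0.37·k^(0.37−1) = 0.14. Solving, k_gold = (0.37/0.14)^(1/0.63) ≈ 4.6769.
y_gold = 4.6769^0.37 ≈ 1.7696, c_gold = y_gold − 0.14·k_gold ≈ 1.1149.
Gain: Δc = 1.1149 − 1.0164 ≈ 0.0985.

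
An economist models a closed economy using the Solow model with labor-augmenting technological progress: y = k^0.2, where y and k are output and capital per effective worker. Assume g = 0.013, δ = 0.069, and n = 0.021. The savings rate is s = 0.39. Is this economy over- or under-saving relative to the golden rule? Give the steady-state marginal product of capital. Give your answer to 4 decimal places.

over-saving; MPK ≈ 0.0528

The effective depreciation rate is n + g + δ = 0.021 + 0.013 + 0.069 = 0.103.
Steady-state k*: s·k^0.2 = 0.103·k gives k* = (0.39/0.103)^(1/0.8) ≈ 5.2818.
MPK = 0.2·5.2818^(-0.8) ≈ 0.0528.
MPK < n+g+δ = 0.103, so the economy is dynamically inefficient (over-saving).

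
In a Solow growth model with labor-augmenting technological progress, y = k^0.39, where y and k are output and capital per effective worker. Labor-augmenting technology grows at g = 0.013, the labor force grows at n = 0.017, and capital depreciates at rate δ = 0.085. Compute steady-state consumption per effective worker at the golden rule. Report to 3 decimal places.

Break-even investment rate: n + g + δ = 0.017 + 0.013 + 0.085 = 0.115.
At the golden rule the marginal product of capital equals n+g+δ: 0.39·k^(0.39−1) = 0.115. Solving, k_gold = (0.39/0.115)^(1/0.61) ≈ 7.4038.
y_gold = 7.4038^0.39 ≈ 2.1832.
c_gold = y_gold − (n+g+δ)·k_gold = 2.1832 − 0.115·7.4038 ≈ 1.3317.

c_gold ≈ 1.332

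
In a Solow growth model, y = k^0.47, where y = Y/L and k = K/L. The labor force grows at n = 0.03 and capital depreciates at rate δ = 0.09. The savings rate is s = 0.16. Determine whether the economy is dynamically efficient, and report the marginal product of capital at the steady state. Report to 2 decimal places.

Break-even investment rate: n + δ = 0.03 + 0.09 = 0.12.
Steady-state k*: s·k^0.47 = 0.12·k gives k* = (0.16/0.12)^(1/0.53) ≈ 1.7208.
MPK = 0.47·1.7208^(-0.53) ≈ 0.3525.
MPK > n+δ = 0.12, so the economy is dynamically efficient (under-saving).

dynamically efficient; MPK ≈ 0.35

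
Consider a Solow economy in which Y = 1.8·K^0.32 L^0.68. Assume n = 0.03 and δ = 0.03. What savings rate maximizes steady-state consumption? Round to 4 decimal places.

n + δ = 0.03 + 0.03 = 0.06.
At the golden rule MPK = n+δ, and in any Cobb-Douglas steady state s = (n+δ)·k/y = MPK·k/y = capital's share 0.32.

s_gold = 0.3200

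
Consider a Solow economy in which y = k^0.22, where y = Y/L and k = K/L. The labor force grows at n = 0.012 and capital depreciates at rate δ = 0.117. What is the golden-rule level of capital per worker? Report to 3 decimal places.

The effective depreciation rate is n + δ = 0.012 + 0.117 = 0.129.
Golden rule sets MPK = n+δ: 0.22·k^(0.22−1) = 0.129, so k_gold = (0.22/0.129)^(1/0.78) ≈ 1.9825.

k_gold ≈ 1.983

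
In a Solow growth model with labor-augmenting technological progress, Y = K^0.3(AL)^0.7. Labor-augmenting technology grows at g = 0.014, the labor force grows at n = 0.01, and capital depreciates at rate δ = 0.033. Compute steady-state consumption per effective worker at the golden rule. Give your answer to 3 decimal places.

c_gold ≈ 1.426

Capital per effective worker breaks even when investment replaces (n + g + δ)·k; here n + g + δ = 0.057.
Golden rule sets MPK = n+g+δ: 0.3·k^(0.3−1) = 0.057, so k_gold = (0.3/0.057)^(1/0.7) ≈ 10.7239.
y_gold = 10.7239^0.3 ≈ 2.0375.
c_gold = y_gold − (n+g+δ)·k_gold = 2.0375 − 0.057·10.7239 ≈ 1.4263.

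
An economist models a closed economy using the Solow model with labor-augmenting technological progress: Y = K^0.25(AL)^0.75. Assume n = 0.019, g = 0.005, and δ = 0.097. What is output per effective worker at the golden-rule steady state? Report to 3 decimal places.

y_gold ≈ 1.274

n + g + δ = 0.019 + 0.005 + 0.097 = 0.121.
Maximizing c = f(k) − (n+g+δ)·k gives f'(k) = n+g+δ, i.e. 0.25·k^(0.25−1) = 0.121, so k_gold = (0.25/0.121)^(1/0.75) ≈ 2.6315.
Output: y_gold = k_gold^0.25 = 2.6315^0.25 ≈ 1.2737.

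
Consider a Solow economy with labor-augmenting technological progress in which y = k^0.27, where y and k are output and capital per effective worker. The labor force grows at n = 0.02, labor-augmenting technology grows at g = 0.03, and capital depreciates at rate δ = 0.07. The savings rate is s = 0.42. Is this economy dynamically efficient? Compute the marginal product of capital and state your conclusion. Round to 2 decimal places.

The effective depreciation rate is n + g + δ = 0.02 + 0.03 + 0.07 = 0.12.
Steady-state k*: s·k^0.27 = 0.12·k gives k* = (0.42/0.12)^(1/0.73) ≈ 5.5629.
MPK = 0.27·5.5629^(-0.73) ≈ 0.0771.
MPK < n+g+δ = 0.12, so the economy is dynamically inefficient (over-saving).

dynamically inefficient; MPK ≈ 0.08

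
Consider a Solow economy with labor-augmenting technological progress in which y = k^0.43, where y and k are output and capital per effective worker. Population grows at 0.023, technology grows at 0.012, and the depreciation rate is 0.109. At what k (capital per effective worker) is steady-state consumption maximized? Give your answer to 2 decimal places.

k_gold ≈ 6.82

Break-even investment rate: n + g + δ = 0.023 + 0.012 + 0.109 = 0.144.
Setting f'(k) = n+g+δ gives 0.43·k^(0.43−1) = 0.144, hence k_gold = (0.43/0.144)^(1/0.57) ≈ 6.8158.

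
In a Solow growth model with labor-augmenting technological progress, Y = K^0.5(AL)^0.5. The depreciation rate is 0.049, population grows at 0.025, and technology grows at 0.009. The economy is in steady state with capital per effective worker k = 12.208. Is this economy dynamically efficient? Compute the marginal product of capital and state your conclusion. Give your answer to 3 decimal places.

dynamically efficient; MPK ≈ 0.143

Break-even investment rate: n + g + δ = 0.025 + 0.009 + 0.049 = 0.083.
MPK = 0.5·k^(0.5−1) = 0.5·12.208^(-0.5) ≈ 0.1431.
MPK > 0.083, so the economy is dynamically efficient (under-saving).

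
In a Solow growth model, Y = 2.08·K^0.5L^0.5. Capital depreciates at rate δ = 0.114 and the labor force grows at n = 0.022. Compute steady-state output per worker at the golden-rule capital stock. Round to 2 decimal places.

Capital per worker breaks even when investment replaces (n + δ)·k; here n + δ = 0.136.
Maximizing c = f(k) − (n+δ)·k gives f'(k) = n+δ, i.e. 0.5·2.08·k^(0.5−1) = 0.136, so k_gold = (0.5·2.08/0.136)^(1/0.5) ≈ 58.4775.
Output: y_gold = 2.08·k_gold^0.5 = 2.08·58.4775^0.5 ≈ 15.9059.

y_gold ≈ 15.91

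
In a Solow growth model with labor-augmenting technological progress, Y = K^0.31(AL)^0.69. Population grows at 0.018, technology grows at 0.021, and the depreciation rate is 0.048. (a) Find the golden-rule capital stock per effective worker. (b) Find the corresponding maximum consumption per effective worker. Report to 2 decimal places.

(a) k_gold ≈ 6.31; (b) c_gold ≈ 1.22

n + g + δ = 0.018 + 0.021 + 0.048 = 0.087.
Golden rule sets MPK = n+g+δ: 0.31·k^(0.31−1) = 0.087, so k_gold = (0.31/0.087)^(1/0.69) ≈ 6.3063.
y_gold = 6.3063^0.31 ≈ 1.7698; c_gold = y_gold − 0.087·k_gold ≈ 1.2212.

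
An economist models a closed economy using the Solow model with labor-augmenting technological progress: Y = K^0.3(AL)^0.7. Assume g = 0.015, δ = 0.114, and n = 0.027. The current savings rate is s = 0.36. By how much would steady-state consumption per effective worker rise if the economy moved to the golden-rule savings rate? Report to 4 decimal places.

Δc ≈ 0.0106

Break-even investment rate: n + g + δ = 0.027 + 0.015 + 0.114 = 0.156.
Current steady state (s = 0.36): k* = (0.36/0.156)^(1/0.7) ≈ 3.3024, y* = 3.3024^0.3 ≈ 1.4310, c* = (1−0.36)·1.4310 ≈ 0.9159.
Setting f'(k) = n+g+δ gives 0.3·k^(0.3−1) = 0.156, hence k_gold = (0.3/0.156)^(1/0.7) ≈ 2.5451.
y_gold = 2.5451^0.3 ≈ 1.3235, c_gold = y_gold − 0.156·k_gold ≈ 0.9264.
Gain: Δc = 0.9264 − 0.9159 ≈ 0.0106.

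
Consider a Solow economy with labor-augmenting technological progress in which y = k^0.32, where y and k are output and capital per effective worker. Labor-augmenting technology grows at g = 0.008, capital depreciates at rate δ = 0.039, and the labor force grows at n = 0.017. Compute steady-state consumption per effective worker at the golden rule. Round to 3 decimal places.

Break-even investment rate: n + g + δ = 0.017 + 0.008 + 0.039 = 0.064.
Setting f'(k) = n+g+δ gives 0.32·k^(0.32−1) = 0.064, hence k_gold = (0.32/0.064)^(1/0.68) ≈ 10.6634.
y_gold = 10.6634^0.32 ≈ 2.1327.
c_gold = y_gold − (n+g+δ)·k_gold = 2.1327 − 0.064·10.6634 ≈ 1.4502.

c_gold ≈ 1.450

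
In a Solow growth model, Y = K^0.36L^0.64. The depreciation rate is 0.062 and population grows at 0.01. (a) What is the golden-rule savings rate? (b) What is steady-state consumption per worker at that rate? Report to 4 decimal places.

(a) s_gold = 0.3600; (b) c_gold ≈ 1.5825

Capital per worker breaks even when investment replaces (n + δ)·k; here n + δ = 0.072.
For Cobb-Douglas, s_gold equals capital's share: s_gold = 0.36.
Maximizing c = f(k) − (n+δ)·k gives f'(k) = n+δ, i.e. 0.36·k^(0.36−1) = 0.072, so k_gold = (0.36/0.072)^(1/0.64) ≈ 12.3635.
y_gold = 12.3635^0.36 ≈ 2.4727; c_gold = (1−0.36)·y_gold ≈ 1.5825.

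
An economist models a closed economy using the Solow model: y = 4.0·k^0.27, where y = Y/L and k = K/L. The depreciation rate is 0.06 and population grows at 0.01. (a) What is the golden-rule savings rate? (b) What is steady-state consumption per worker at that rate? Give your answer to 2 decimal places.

Break-even investment rate: n + δ = 0.01 + 0.06 = 0.07.
For Cobb-Douglas, s_gold equals capital's share: s_gold = 0.27.
Maximizing c = f(k) − (n+δ)·k gives f'(k) = n+δ, i.e. 0.27·4.0·k^(0.27−1) = 0.07, so k_gold = (0.27·4.0/0.07)^(1/0.73) ≈ 42.4467.
y_gold = 4.0·42.4467^0.27 ≈ 11.0047; c_gold = (1−0.27)·y_gold ≈ 8.0334.

(a) s_gold = 0.27; (b) c_gold ≈ 8.03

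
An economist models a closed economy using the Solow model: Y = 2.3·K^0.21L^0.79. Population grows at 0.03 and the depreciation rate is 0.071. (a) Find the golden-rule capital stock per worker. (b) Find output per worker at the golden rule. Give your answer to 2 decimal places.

(a) k_gold ≈ 7.25; (b) y_gold ≈ 3.49

Break-even investment rate: n + δ = 0.03 + 0.071 = 0.101.
Golden rule sets MPK = n+δ: 0.21·2.3·k^(0.21−1) = 0.101, so k_gold = (0.21·2.3/0.101)^(1/0.79) ≈ 7.2491.
y_gold = 2.3·7.2491^0.21 ≈ 3.4865.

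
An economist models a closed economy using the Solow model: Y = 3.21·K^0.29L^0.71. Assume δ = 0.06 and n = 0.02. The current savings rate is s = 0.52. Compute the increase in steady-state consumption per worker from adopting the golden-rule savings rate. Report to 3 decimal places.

Δc ≈ 0.881

The effective depreciation rate is n + δ = 0.02 + 0.06 = 0.08.
Current steady state (s = 0.52): k* = (0.52·3.21/0.08)^(1/0.71) ≈ 72.1665, y* = 3.21·72.1665^0.29 ≈ 11.1025, c* = (1−0.52)·11.1025 ≈ 5.3292.
Setting f'(k) = n+δ gives 0.29·3.21·k^(0.29−1) = 0.08, hence k_gold = (0.29·3.21/0.08)^(1/0.71) ≈ 31.7063.
y_gold = 3.21·31.7063^0.29 ≈ 8.7466, c_gold = y_gold − 0.08·k_gold ≈ 6.2101.
Gain: Δc = 6.2101 − 5.3292 ≈ 0.8808.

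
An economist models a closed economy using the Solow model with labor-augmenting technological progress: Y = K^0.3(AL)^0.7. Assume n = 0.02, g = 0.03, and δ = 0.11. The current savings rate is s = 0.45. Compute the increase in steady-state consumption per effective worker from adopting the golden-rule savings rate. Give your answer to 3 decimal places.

Break-even investment rate: n + g + δ = 0.02 + 0.03 + 0.11 = 0.16.
Current steady state (s = 0.45): k* = (0.45/0.16)^(1/0.7) ≈ 4.3809, y* = 4.3809^0.3 ≈ 1.5576, c* = (1−0.45)·1.5576 ≈ 0.8567.
Setting f'(k) = n+g+δ gives 0.3·k^(0.3−1) = 0.16, hence k_gold = (0.3/0.16)^(1/0.7) ≈ 2.4547.
y_gold = 2.4547^0.3 ≈ 1.3092, c_gold = y_gold − 0.16·k_gold ≈ 0.9164.
Gain: Δc = 0.9164 − 0.8567 ≈ 0.0597.

Δc ≈ 0.060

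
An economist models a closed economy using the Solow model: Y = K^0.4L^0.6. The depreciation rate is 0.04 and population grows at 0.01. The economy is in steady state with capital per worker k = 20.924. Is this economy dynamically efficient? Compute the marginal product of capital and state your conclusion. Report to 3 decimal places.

dynamically efficient; MPK ≈ 0.065

The effective depreciation rate is n + δ = 0.01 + 0.04 = 0.05.
MPK = 0.4·k^(0.4−1) = 0.4·20.924^(-0.6) ≈ 0.0645.
MPK > 0.05, so the economy is dynamically efficient (under-saving).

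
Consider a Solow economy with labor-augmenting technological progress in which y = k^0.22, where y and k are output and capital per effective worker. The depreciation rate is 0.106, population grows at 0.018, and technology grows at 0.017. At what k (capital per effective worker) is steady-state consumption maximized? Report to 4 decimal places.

k_gold ≈ 1.7689

Break-even investment rate: n + g + δ = 0.018 + 0.017 + 0.106 = 0.141.
Maximizing c = f(k) − (n+g+δ)·k gives f'(k) = n+g+δ, i.e. 0.22·k^(0.22−1) = 0.141, so k_gold = (0.22/0.141)^(1/0.78) ≈ 1.7689.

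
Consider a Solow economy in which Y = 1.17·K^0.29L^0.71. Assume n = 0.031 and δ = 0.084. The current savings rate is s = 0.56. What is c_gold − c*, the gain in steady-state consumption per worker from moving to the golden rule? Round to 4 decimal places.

Capital per worker breaks even when investment replaces (n + δ)·k; here n + δ = 0.115.
Current steady state (s = 0.56): k* = (0.56·1.17/0.115)^(1/0.71) ≈ 11.5966, y* = 1.17·11.5966^0.29 ≈ 2.3815, c* = (1−0.56)·2.3815 ≈ 1.0478.
At the golden rule the marginal product of capital equals n+δ: 0.29·1.17·k^(0.29−1) = 0.115. Solving, k_gold = (0.29·1.17/0.115)^(1/0.71) ≈ 4.5900.
y_gold = 1.17·4.5900^0.29 ≈ 1.8202, c_gold = y_gold − 0.115·k_gold ≈ 1.2923.
Gain: Δc = 1.2923 − 1.0478 ≈ 0.2445.

Δc ≈ 0.2445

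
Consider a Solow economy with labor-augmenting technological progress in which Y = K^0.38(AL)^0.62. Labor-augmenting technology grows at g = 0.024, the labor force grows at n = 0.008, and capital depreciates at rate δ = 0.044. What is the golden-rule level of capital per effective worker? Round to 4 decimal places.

n + g + δ = 0.008 + 0.024 + 0.044 = 0.076.
Maximizing c = f(k) − (n+g+δ)·k gives f'(k) = n+g+δ, i.e. 0.38·k^(0.38−1) = 0.076, so k_gold = (0.38/0.076)^(1/0.62) ≈ 13.4082.

k_gold ≈ 13.4082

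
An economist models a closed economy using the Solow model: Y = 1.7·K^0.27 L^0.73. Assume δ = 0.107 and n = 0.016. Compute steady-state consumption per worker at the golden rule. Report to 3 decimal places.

The effective depreciation rate is n + δ = 0.016 + 0.107 = 0.123.
Maximizing c = f(k) − (n+δ)·k gives f'(k) = n+δ, i.e. 0.27·1.7·k^(0.27−1) = 0.123, so k_gold = (0.27·1.7/0.123)^(1/0.73) ≈ 6.0734.
y_gold = 1.7·6.0734^0.27 ≈ 2.7668.
c_gold = y_gold − (n+δ)·k_gold = 2.7668 − 0.123·6.0734 ≈ 2.0198.

c_gold ≈ 2.020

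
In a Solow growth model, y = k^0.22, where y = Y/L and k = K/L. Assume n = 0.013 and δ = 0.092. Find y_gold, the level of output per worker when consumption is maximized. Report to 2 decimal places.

y_gold ≈ 1.23

Capital per worker breaks even when investment replaces (n + δ)·k; here n + δ = 0.105.
Setting f'(k) = n+δ gives 0.22·k^(0.22−1) = 0.105, hence k_gold = (0.22/0.105)^(1/0.78) ≈ 2.5813.
Output: y_gold = k_gold^0.22 = 2.5813^0.22 ≈ 1.2320.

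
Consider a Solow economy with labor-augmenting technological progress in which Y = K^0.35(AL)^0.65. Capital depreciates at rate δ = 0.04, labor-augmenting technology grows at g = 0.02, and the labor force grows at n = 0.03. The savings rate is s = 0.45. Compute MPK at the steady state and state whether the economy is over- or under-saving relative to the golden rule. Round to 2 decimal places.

The effective depreciation rate is n + g + δ = 0.03 + 0.02 + 0.04 = 0.09.
Steady-state k*: s·k^0.35 = 0.09·k gives k* = (0.45/0.09)^(1/0.65) ≈ 11.8943.
MPK = 0.35·11.8943^(-0.65) ≈ 0.0700.
MPK < n+g+δ = 0.09, so the economy is dynamically inefficient (over-saving).

over-saving; MPK ≈ 0.07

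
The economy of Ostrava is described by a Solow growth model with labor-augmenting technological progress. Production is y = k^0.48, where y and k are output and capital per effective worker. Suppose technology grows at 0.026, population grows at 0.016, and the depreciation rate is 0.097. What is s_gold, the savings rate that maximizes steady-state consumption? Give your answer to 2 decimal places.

Capital per effective worker breaks even when investment replaces (n + g + δ)·k; here n + g + δ = 0.139.
At the golden rule MPK = n+g+δ, and in any Cobb-Douglas steady state s = (n+g+δ)·k/y = MPK·k/y = capital's share 0.48.

s_gold = 0.48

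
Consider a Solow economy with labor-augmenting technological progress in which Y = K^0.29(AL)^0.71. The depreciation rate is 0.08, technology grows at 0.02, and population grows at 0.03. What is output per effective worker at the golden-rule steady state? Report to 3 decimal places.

The effective depreciation rate is n + g + δ = 0.03 + 0.02 + 0.08 = 0.13.
At the golden rule the marginal product of capital equals n+g+δ: 0.29·k^(0.29−1) = 0.13. Solving, k_gold = (0.29/0.13)^(1/0.71) ≈ 3.0959.
Output: y_gold = k_gold^0.29 = 3.0959^0.29 ≈ 1.3878.

y_gold ≈ 1.388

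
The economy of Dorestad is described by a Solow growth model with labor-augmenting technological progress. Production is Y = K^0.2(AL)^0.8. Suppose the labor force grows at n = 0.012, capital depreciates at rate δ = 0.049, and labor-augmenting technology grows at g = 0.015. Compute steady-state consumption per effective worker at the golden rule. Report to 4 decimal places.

n + g + δ = 0.012 + 0.015 + 0.049 = 0.076.
Setting f'(k) = n+g+δ gives 0.2·k^(0.2−1) = 0.076, hence k_gold = (0.2/0.076)^(1/0.8) ≈ 3.3517.
y_gold = 3.3517^0.2 ≈ 1.2737.
c_gold = y_gold − (n+g+δ)·k_gold = 1.2737 − 0.076·3.3517 ≈ 1.0189.

c_gold ≈ 1.0189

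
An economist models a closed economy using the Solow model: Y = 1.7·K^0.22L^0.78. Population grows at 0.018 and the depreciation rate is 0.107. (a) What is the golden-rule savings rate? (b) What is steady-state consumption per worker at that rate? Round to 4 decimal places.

Capital per worker breaks even when investment replaces (n + δ)·k; here n + δ = 0.125.
For Cobb-Douglas, s_gold equals capital's share: s_gold = 0.22.
Setting f'(k) = n+δ gives 0.22·1.7·k^(0.22−1) = 0.125, hence k_gold = (0.22·1.7/0.125)^(1/0.78) ≈ 4.0757.
y_gold = 1.7·4.0757^0.22 ≈ 2.3158; c_gold = (1−0.22)·y_gold ≈ 1.8063.

(a) s_gold = 0.2200; (b) c_gold ≈ 1.8063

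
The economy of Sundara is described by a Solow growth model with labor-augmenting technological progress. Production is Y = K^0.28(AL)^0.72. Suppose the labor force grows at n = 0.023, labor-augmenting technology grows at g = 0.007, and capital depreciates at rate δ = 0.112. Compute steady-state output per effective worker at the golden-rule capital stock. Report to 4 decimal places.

n + g + δ = 0.023 + 0.007 + 0.112 = 0.142.
At the golden rule the marginal product of capital equals n+g+δ: 0.28·k^(0.28−1) = 0.142. Solving, k_gold = (0.28/0.142)^(1/0.72) ≈ 2.5677.
Output: y_gold = k_gold^0.28 = 2.5677^0.28 ≈ 1.3022.

y_gold ≈ 1.3022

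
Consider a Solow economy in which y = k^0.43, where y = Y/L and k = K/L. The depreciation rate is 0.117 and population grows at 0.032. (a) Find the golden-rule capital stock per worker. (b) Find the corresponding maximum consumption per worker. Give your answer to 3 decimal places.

Break-even investment rate: n + δ = 0.032 + 0.117 = 0.149.
Golden rule sets MPK = n+δ: 0.43·k^(0.43−1) = 0.149, so k_gold = (0.43/0.149)^(1/0.57) ≈ 6.4197.
y_gold = 6.4197^0.43 ≈ 2.2245; c_gold = y_gold − 0.149·k_gold ≈ 1.2680.

(a) k_gold ≈ 6.420; (b) c_gold ≈ 1.268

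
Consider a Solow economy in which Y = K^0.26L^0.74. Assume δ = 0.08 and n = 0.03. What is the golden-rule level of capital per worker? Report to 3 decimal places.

k_gold ≈ 3.198

Capital per worker breaks even when investment replaces (n + δ)·k; here n + δ = 0.11.
Maximizing c = f(k) − (n+δ)·k gives f'(k) = n+δ, i.e. 0.26·k^(0.26−1) = 0.11, so k_gold = (0.26/0.11)^(1/0.74) ≈ 3.1977.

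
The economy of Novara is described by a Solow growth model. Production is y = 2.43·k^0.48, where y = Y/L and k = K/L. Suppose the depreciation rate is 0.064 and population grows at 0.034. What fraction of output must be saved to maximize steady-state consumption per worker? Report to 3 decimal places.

s_gold = 0.480

Capital per worker breaks even when investment replaces (n + δ)·k; here n + δ = 0.098.
At the golden rule MPK = n+δ, and in any Cobb-Douglas steady state s = (n+δ)·k/y = MPK·k/y = capital's share 0.48.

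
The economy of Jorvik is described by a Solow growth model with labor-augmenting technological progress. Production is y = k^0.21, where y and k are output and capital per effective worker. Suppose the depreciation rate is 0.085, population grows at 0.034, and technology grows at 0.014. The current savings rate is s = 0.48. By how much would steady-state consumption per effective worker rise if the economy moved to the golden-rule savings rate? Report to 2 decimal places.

Δc ≈ 0.16

n + g + δ = 0.034 + 0.014 + 0.085 = 0.133.
Current steady state (s = 0.48): k* = (0.48/0.133)^(1/0.79) ≈ 5.0764, y* = 5.0764^0.21 ≈ 1.4066, c* = (1−0.48)·1.4066 ≈ 0.7314.
Setting f'(k) = n+g+δ gives 0.21·k^(0.21−1) = 0.133, hence k_gold = (0.21/0.133)^(1/0.79) ≈ 1.7828.
y_gold = 1.7828^0.21 ≈ 1.1291, c_gold = y_gold − 0.133·k_gold ≈ 0.8920.
Gain: Δc = 0.8920 − 0.7314 ≈ 0.1606.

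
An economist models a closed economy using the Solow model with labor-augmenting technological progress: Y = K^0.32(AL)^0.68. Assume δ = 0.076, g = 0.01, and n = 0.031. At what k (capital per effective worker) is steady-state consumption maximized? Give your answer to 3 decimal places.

k_gold ≈ 4.391

n + g + δ = 0.031 + 0.01 + 0.076 = 0.117.
Golden rule sets MPK = n+g+δ: 0.32·k^(0.32−1) = 0.117, so k_gold = (0.32/0.117)^(1/0.68) ≈ 4.3913.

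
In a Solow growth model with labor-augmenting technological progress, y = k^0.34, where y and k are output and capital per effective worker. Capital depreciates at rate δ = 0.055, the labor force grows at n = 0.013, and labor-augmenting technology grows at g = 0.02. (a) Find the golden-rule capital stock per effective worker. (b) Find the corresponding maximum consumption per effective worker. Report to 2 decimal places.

n + g + δ = 0.013 + 0.02 + 0.055 = 0.088.
At the golden rule the marginal product of capital equals n+g+δ: 0.34·k^(0.34−1) = 0.088. Solving, k_gold = (0.34/0.088)^(1/0.66) ≈ 7.7515.
y_gold = 7.7515^0.34 ≈ 2.0063; c_gold = y_gold − 0.088·k_gold ≈ 1.3241.

(a) k_gold ≈ 7.75; (b) c_gold ≈ 1.32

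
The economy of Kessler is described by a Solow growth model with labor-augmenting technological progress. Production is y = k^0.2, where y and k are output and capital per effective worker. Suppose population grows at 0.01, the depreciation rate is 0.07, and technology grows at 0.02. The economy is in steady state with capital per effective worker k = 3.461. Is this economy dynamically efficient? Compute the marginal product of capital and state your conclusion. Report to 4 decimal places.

dynamically inefficient; MPK ≈ 0.0741

n + g + δ = 0.01 + 0.02 + 0.07 = 0.1.
MPK = 0.2·k^(0.2−1) = 0.2·3.461^(-0.8) ≈ 0.0741.
MPK < 0.1, so the economy is dynamically inefficient (over-saving).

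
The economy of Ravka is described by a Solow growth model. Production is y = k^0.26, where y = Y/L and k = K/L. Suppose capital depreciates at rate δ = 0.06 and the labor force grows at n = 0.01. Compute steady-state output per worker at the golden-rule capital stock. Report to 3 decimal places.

The effective depreciation rate is n + δ = 0.01 + 0.06 = 0.07.
Maximizing c = f(k) − (n+δ)·k gives f'(k) = n+δ, i.e. 0.26·k^(0.26−1) = 0.07, so k_gold = (0.26/0.07)^(1/0.74) ≈ 5.8898.
Output: y_gold = k_gold^0.26 = 5.8898^0.26 ≈ 1.5857.

y_gold ≈ 1.586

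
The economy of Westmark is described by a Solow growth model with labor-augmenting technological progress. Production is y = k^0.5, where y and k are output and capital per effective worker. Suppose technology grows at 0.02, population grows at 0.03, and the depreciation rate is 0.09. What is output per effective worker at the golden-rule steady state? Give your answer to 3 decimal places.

Capital per effective worker breaks even when investment replaces (n + g + δ)·k; here n + g + δ = 0.14.
Setting f'(k) = n+g+δ gives 0.5·k^(0.5−1) = 0.14, hence k_gold = (0.5/0.14)^(1/0.5) ≈ 12.7551.
Output: y_gold = k_gold^0.5 = 12.7551^0.5 ≈ 3.5714.

y_gold ≈ 3.571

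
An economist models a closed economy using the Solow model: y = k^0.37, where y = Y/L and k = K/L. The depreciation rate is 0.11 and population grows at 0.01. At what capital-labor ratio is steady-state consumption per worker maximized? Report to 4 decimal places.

k_gold ≈ 5.9734

The effective depreciation rate is n + δ = 0.01 + 0.11 = 0.12.
Setting f'(k) = n+δ gives 0.37·k^(0.37−1) = 0.12, hence k_gold = (0.37/0.12)^(1/0.63) ≈ 5.9734.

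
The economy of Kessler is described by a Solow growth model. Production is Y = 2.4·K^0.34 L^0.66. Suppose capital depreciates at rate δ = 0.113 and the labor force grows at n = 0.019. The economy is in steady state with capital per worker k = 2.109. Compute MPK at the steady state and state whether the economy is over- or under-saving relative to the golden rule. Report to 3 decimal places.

Break-even investment rate: n + δ = 0.019 + 0.113 = 0.132.
MPK = 0.34·2.4·k^(0.34−1) = 0.34·2.4·2.109^(-0.66) ≈ 0.4987.
MPK > 0.132, so the economy is dynamically efficient (under-saving).

under-saving; MPK ≈ 0.499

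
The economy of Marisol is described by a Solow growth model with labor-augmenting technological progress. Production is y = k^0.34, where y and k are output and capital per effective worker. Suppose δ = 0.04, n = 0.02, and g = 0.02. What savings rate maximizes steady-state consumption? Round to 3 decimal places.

n + g + δ = 0.02 + 0.02 + 0.04 = 0.08.
At the golden rule MPK = n+g+δ, and in any Cobb-Douglas steady state s = (n+g+δ)·k/y = MPK·k/y = capital's share 0.34.

s_gold = 0.340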